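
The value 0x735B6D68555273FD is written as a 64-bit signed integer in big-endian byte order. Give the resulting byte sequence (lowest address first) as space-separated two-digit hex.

Split into bytes (most-significant first): 73 5B 6D 68 55 52 73 FD.
Big-endian stores the most-significant byte at the lowest address.
So the memory order matches the most-significant-first order: 73 5B 6D 68 55 52 73 FD.

73 5B 6D 68 55 52 73 FD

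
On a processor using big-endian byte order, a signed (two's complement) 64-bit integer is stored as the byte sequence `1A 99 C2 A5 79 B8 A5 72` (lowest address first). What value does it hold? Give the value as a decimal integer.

Big-endian stores the most-significant byte at the lowest address.
The bytes are already most-significant first: 0x1A99C2A579B8A572.
0x1A99C2A579B8A572 = 1916777132390393202.

1916777132390393202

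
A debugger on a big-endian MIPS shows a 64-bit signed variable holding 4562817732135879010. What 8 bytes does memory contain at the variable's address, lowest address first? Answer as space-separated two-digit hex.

4562817732135879010 in hexadecimal, padded to 64 bits, is 0x3F52628D72D00162.
Split into bytes (most-significant first): 3F 52 62 8D 72 D0 01 62.
Big-endian stores the most-significant byte at the lowest address.
So the memory order matches the most-significant-first order: 3F 52 62 8D 72 D0 01 62.

3F 52 62 8D 72 D0 01 62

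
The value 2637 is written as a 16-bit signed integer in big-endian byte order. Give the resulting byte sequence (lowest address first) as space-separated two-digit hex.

0A 4D

2637 in hexadecimal, padded to 16 bits, is 0x0A4D.
Split into bytes (most-significant first): 0A 4D.
In big-endian order the high byte comes first in memory.
So the memory order matches the most-significant-first order: 0A 4D.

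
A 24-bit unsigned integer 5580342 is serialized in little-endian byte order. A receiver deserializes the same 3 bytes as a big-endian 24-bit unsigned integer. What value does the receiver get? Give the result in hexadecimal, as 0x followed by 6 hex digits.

0x362655

5580342 in 24-bit hexadecimal is 0x552636.
Stored little-endian, the bytes at ascending addresses are 36 26 55.
Read back as big-endian, the last byte is least significant, giving 0x362655.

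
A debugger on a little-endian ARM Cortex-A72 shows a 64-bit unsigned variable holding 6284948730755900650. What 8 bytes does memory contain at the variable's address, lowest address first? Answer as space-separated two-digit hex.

6284948730755900650 in hexadecimal, padded to 64 bits, is 0x57389F92503F64EA.
Split into bytes (most-significant first): 57 38 9F 92 50 3F 64 EA.
Little-endian: lowest address holds the least-significant byte.
So at ascending addresses the bytes are EA 64 3F 50 92 9F 38 57.

EA 64 3F 50 92 9F 38 57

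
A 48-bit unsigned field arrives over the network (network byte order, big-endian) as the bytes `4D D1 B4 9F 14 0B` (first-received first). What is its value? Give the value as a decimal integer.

85563073827851

Big-endian: lowest address holds the most-significant byte.
The bytes are already most-significant first: 0x4DD1B49F140B.
0x4DD1B49F140B = 85563073827851.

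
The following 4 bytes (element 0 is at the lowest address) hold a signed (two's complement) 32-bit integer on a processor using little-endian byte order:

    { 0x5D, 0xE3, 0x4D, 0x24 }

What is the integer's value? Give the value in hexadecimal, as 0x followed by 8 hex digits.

Little-endian: lowest address holds the least-significant byte.
Reassemble most-significant byte first: 24 4D E3 5D → 0x244DE35D.

0x244DE35D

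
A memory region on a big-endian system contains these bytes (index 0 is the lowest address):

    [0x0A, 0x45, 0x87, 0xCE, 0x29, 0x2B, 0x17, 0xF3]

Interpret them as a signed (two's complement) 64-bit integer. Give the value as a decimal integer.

Big-endian: lowest address holds the most-significant byte.
The bytes are already most-significant first: 0x0A4587CE292B17F3.
0x0A4587CE292B17F3 = 740147033296017395.

740147033296017395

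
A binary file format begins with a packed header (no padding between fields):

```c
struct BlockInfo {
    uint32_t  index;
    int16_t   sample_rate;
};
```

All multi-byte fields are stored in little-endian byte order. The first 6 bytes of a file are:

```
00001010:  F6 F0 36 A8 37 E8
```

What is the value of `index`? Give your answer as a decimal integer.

`index` is the first field, at byte offset 0, occupying 4 bytes.
Bytes at offsets 0..3: F6 F0 36 A8.
Little-endian: lowest address holds the least-significant byte.
Reassemble most-significant byte first: A8 36 F0 F6 → 0xA836F0F6.
0xA836F0F6 = 2822172918.

2822172918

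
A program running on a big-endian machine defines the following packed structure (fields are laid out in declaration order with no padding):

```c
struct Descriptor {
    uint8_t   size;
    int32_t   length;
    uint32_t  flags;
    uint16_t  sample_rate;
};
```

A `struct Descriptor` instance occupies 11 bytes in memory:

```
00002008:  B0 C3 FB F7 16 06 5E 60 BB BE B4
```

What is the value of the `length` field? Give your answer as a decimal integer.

-1006897386

`length` follows `size` (1 byte), so it starts at byte offset 1 and occupies 4 bytes.
Bytes at offsets 1..4: C3 FB F7 16.
In big-endian order the high byte comes first in memory.
The bytes are already most-significant first: 0xC3FBF716.
Top bit is set, so as a signed 32-bit value this is 0xC3FBF716 − 2^32 = -1006897386.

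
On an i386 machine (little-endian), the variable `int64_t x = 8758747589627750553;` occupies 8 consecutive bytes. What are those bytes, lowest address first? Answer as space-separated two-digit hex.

8758747589627750553 in hexadecimal, padded to 64 bits, is 0x798D5286E5122899.
Split into bytes (most-significant first): 79 8D 52 86 E5 12 28 99.
Little-endian: lowest address holds the least-significant byte.
So at ascending addresses the bytes are 99 28 12 E5 86 52 8D 79.

99 28 12 E5 86 52 8D 79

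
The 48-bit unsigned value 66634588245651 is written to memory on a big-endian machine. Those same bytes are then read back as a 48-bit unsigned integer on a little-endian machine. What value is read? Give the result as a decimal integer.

161967353535036

66634588245651 in 48-bit hexadecimal is 0x3C9A92F64E93.
Stored big-endian, the bytes at ascending addresses are 3C 9A 92 F6 4E 93.
Read back as little-endian, the first byte is least significant, giving 0x934EF6929A3C.
0x934EF6929A3C = 161967353535036.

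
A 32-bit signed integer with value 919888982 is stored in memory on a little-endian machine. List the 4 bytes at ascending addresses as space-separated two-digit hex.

919888982 in hexadecimal, padded to 32 bits, is 0x36D46456.
Split into bytes (most-significant first): 36 D4 64 56.
Little-endian stores the least-significant byte at the lowest address.
So at ascending addresses the bytes are 56 64 D4 36.

56 64 D4 36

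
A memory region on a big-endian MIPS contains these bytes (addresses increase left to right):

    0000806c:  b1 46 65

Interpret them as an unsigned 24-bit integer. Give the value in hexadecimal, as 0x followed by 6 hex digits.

In big-endian order the high byte comes first in memory.
The bytes are already most-significant first: 0xB14665.

0xB14665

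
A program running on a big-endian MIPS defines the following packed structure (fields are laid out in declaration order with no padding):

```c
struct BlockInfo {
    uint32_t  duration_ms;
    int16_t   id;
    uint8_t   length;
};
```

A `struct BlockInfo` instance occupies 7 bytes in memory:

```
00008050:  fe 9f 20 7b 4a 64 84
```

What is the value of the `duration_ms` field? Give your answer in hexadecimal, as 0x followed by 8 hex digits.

`duration_ms` is the first field, at byte offset 0, occupying 4 bytes.
Bytes at offsets 0..3: FE 9F 20 7B.
Big-endian: lowest address holds the most-significant byte.
The bytes are already most-significant first: 0xFE9F207B.

0xFE9F207B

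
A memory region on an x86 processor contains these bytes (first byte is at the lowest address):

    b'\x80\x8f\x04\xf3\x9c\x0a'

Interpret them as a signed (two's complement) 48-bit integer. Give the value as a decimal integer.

11669208338304

In little-endian order the low byte comes first in memory.
Reassemble most-significant byte first: 0A 9C F3 04 8F 80 → 0x0A9CF3048F80.
0x0A9CF3048F80 = 11669208338304.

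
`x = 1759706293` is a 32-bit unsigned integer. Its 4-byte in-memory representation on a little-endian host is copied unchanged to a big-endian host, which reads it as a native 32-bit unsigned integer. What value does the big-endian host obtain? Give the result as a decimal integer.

1759706293 in 32-bit hexadecimal is 0x68E2FCB5.
Stored little-endian, the bytes at ascending addresses are B5 FC E2 68.
Read back as big-endian, the last byte is least significant, giving 0xB5FCE268.
0xB5FCE268 = 3053249128.

3053249128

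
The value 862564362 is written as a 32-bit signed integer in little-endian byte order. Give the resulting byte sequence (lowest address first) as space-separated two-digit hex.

0A B0 69 33

862564362 in hexadecimal, padded to 32 bits, is 0x3369B00A.
Split into bytes (most-significant first): 33 69 B0 0A.
Little-endian stores the least-significant byte at the lowest address.
So at ascending addresses the bytes are 0A B0 69 33.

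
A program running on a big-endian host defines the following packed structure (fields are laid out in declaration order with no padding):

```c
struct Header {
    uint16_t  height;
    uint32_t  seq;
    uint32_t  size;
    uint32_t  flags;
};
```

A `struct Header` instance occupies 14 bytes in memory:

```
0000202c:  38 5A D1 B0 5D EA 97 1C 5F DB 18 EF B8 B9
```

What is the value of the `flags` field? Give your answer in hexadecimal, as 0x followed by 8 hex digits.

`flags` follows `height` (2 B), `seq` (4 B), `size` (4 B), so it starts at offset 2 + 4 + 4 = 10 and occupies 4 bytes.
Bytes at offsets 10..13: 18 EF B8 B9.
Big-endian stores the most-significant byte at the lowest address.
The bytes are already most-significant first: 0x18EFB8B9.

0x18EFB8B9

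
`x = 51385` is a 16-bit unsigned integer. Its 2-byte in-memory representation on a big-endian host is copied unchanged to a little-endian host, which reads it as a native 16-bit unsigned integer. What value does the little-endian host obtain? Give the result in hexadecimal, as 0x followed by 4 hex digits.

51385 in 16-bit hexadecimal is 0xC8B9.
Stored big-endian, the bytes at ascending addresses are C8 B9.
Read back as little-endian, the first byte is least significant, giving 0xB9C8.

0xB9C8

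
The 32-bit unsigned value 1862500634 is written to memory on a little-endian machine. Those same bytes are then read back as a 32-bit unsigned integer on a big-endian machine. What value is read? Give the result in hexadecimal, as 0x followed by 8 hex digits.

1862500634 in 32-bit hexadecimal is 0x6F03811A.
Stored little-endian, the bytes at ascending addresses are 1A 81 03 6F.
Read back as big-endian, the last byte is least significant, giving 0x1A81036F.

0x1A81036F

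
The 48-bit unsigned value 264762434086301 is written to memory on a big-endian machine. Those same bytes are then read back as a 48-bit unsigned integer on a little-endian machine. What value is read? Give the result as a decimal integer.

264762434086301 in 48-bit hexadecimal is 0xF0CCCED5659D.
Stored big-endian, the bytes at ascending addresses are F0 CC CE D5 65 9D.
Read back as little-endian, the first byte is least significant, giving 0x9D65D5CECCF0.
0x9D65D5CECCF0 = 173060704357616.

173060704357616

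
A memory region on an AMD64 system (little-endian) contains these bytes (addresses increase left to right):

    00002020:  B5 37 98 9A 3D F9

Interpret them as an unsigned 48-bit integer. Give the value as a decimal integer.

274042981988277

Little-endian: lowest address holds the least-significant byte.
Reassemble most-significant byte first: F9 3D 9A 98 37 B5 → 0xF93D9A9837B5.
0xF93D9A9837B5 = 274042981988277.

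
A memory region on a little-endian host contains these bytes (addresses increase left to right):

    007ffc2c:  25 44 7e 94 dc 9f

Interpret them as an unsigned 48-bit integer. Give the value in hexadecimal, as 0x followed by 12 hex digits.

0x9FDC947E4425

Little-endian stores the least-significant byte at the lowest address.
Reassemble most-significant byte first: 9F DC 94 7E 44 25 → 0x9FDC947E4425.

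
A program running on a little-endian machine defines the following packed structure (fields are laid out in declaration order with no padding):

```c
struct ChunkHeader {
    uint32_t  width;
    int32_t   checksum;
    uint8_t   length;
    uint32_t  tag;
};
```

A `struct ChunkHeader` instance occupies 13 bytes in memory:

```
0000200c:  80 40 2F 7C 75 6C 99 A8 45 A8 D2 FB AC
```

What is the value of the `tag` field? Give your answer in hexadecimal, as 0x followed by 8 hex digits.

`tag` follows `width` (4 B), `checksum` (4 B), `length` (1 B), so it starts at offset 4 + 4 + 1 = 9 and occupies 4 bytes.
Bytes at offsets 9..12: A8 D2 FB AC.
In little-endian order the low byte comes first in memory.
Reassemble most-significant byte first: AC FB D2 A8 → 0xACFBD2A8.

0xACFBD2A8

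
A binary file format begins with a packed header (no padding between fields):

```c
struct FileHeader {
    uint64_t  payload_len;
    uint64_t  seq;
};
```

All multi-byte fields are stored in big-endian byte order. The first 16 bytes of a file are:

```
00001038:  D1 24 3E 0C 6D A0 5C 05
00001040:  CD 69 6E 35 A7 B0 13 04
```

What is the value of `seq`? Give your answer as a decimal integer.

14801482827055502084

`seq` follows `payload_len` (8 bytes), so it starts at byte offset 8 and occupies 8 bytes.
Bytes at offsets 8..15: CD 69 6E 35 A7 B0 13 04.
Big-endian stores the most-significant byte at the lowest address.
The bytes are already most-significant first: 0xCD696E35A7B01304.
0xCD696E35A7B01304 = 14801482827055502084.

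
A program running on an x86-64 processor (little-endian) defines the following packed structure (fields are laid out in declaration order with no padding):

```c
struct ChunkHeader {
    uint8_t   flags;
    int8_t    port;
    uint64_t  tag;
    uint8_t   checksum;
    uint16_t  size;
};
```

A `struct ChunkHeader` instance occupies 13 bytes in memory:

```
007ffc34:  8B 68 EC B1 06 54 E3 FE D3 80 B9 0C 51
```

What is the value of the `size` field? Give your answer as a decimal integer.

20748

`size` follows `flags` (1 B), `port` (1 B), `tag` (8 B), `checksum` (1 B), so it starts at offset 1 + 1 + 8 + 1 = 11 and occupies 2 bytes.
Bytes at offsets 11..12: 0C 51.
In little-endian order the low byte comes first in memory.
Reassemble most-significant byte first: 51 0C → 0x510C.
0x510C = 20748.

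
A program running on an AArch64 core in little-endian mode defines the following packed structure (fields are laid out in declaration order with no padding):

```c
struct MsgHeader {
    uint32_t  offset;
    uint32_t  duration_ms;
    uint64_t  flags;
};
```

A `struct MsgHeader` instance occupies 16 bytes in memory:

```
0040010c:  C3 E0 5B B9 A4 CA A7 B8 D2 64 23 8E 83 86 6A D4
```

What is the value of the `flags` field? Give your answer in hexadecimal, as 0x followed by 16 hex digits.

0xD46A86838E2364D2

`flags` follows `offset` (4 B), `duration_ms` (4 B), so it starts at offset 4 + 4 = 8 and occupies 8 bytes.
Bytes at offsets 8..15: D2 64 23 8E 83 86 6A D4.
In little-endian order the low byte comes first in memory.
Reassemble most-significant byte first: D4 6A 86 83 8E 23 64 D2 → 0xD46A86838E2364D2.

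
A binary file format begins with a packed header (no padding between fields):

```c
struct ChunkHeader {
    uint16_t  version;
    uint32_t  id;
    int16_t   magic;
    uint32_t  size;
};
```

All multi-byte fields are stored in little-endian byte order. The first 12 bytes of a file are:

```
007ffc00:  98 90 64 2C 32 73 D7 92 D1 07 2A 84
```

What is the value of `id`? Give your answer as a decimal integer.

`id` follows `version` (2 bytes), so it starts at byte offset 2 and occupies 4 bytes.
Bytes at offsets 2..5: 64 2C 32 73.
In little-endian order the low byte comes first in memory.
Reassemble most-significant byte first: 73 32 2C 64 → 0x73322C64.
0x73322C64 = 1932668004.

1932668004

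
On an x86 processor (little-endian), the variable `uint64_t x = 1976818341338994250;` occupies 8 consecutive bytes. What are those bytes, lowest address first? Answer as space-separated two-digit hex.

1976818341338994250 in hexadecimal, padded to 64 bits, is 0x1B6F11CECCFCD64A.
Split into bytes (most-significant first): 1B 6F 11 CE CC FC D6 4A.
Little-endian: lowest address holds the least-significant byte.
So at ascending addresses the bytes are 4A D6 FC CC CE 11 6F 1B.

4A D6 FC CC CE 11 6F 1B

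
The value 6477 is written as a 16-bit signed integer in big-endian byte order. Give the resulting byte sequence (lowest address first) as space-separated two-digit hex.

6477 in hexadecimal, padded to 16 bits, is 0x194D.
Split into bytes (most-significant first): 19 4D.
In big-endian order the high byte comes first in memory.
So the memory order matches the most-significant-first order: 19 4D.

19 4D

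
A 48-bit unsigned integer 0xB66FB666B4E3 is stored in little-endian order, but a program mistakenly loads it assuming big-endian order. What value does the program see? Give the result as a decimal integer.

Stored little-endian, the bytes at ascending addresses are E3 B4 66 B6 6F B6.
Read back as big-endian, the last byte is least significant, giving 0xE3B466B66FB6.
0xE3B466B66FB6 = 250363956850614.

250363956850614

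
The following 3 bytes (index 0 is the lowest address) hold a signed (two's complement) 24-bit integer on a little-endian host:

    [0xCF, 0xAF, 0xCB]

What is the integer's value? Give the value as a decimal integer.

Little-endian: lowest address holds the least-significant byte.
Reassemble most-significant byte first: CB AF CF → 0xCBAFCF.
Top bit is set, so as a signed 24-bit value this is 0xCBAFCF − 2^24 = -3428401.

-3428401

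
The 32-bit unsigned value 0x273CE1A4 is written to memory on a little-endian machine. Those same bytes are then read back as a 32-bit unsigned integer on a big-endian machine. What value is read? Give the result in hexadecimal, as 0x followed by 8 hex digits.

0xA4E13C27

Stored little-endian, the bytes at ascending addresses are A4 E1 3C 27.
Read back as big-endian, the last byte is least significant, giving 0xA4E13C27.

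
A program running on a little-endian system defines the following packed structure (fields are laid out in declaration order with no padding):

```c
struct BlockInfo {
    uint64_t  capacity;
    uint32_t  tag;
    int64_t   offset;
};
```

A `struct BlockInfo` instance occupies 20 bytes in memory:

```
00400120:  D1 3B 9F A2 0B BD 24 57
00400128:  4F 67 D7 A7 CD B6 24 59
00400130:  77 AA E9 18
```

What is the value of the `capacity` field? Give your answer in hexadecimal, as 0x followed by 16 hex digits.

`capacity` is the first field, at byte offset 0, occupying 8 bytes.
Bytes at offsets 0..7: D1 3B 9F A2 0B BD 24 57.
Little-endian: lowest address holds the least-significant byte.
Reassemble most-significant byte first: 57 24 BD 0B A2 9F 3B D1 → 0x5724BD0BA29F3BD1.

0x5724BD0BA29F3BD1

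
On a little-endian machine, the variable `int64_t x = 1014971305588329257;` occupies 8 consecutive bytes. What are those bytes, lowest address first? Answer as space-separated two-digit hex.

1014971305588329257 in hexadecimal, padded to 64 bits, is 0x0E15E7065ECE8B29.
Split into bytes (most-significant first): 0E 15 E7 06 5E CE 8B 29.
Little-endian: lowest address holds the least-significant byte.
So at ascending addresses the bytes are 29 8B CE 5E 06 E7 15 0E.

29 8B CE 5E 06 E7 15 0E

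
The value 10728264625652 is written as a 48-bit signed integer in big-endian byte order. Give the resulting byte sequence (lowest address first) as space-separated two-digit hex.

10728264625652 in hexadecimal, padded to 48 bits, is 0x09C1DE66EDF4.
Split into bytes (most-significant first): 09 C1 DE 66 ED F4.
In big-endian order the high byte comes first in memory.
So the memory order matches the most-significant-first order: 09 C1 DE 66 ED F4.

09 C1 DE 66 ED F4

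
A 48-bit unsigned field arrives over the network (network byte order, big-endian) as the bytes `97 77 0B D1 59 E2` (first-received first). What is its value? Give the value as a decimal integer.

166537555171810

Big-endian: lowest address holds the most-significant byte.
The bytes are already most-significant first: 0x97770BD159E2.
0x97770BD159E2 = 166537555171810.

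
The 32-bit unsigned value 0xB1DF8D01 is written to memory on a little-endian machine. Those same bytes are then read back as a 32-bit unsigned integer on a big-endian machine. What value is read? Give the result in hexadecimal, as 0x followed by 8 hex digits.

Stored little-endian, the bytes at ascending addresses are 01 8D DF B1.
Read back as big-endian, the last byte is least significant, giving 0x018DDFB1.

0x018DDFB1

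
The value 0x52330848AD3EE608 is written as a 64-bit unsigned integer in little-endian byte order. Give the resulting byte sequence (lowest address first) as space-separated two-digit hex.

Split into bytes (most-significant first): 52 33 08 48 AD 3E E6 08.
In little-endian order the low byte comes first in memory.
So at ascending addresses the bytes are 08 E6 3E AD 48 08 33 52.

08 E6 3E AD 48 08 33 52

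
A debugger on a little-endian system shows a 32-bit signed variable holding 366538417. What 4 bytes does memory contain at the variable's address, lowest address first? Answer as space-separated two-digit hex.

366538417 in hexadecimal, padded to 32 bits, is 0x15D8EEB1.
Split into bytes (most-significant first): 15 D8 EE B1.
Little-endian: lowest address holds the least-significant byte.
So at ascending addresses the bytes are B1 EE D8 15.

B1 EE D8 15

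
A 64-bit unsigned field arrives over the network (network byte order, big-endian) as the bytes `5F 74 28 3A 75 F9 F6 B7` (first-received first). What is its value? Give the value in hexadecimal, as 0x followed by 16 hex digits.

0x5F74283A75F9F6B7

Big-endian: lowest address holds the most-significant byte.
The bytes are already most-significant first: 0x5F74283A75F9F6B7.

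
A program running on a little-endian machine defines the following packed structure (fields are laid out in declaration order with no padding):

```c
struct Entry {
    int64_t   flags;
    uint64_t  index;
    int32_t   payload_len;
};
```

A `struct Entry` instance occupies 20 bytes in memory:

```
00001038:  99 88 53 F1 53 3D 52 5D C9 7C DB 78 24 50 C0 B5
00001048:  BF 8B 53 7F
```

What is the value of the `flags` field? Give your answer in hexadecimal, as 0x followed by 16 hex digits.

`flags` is the first field, at byte offset 0, occupying 8 bytes.
Bytes at offsets 0..7: 99 88 53 F1 53 3D 52 5D.
In little-endian order the low byte comes first in memory.
Reassemble most-significant byte first: 5D 52 3D 53 F1 53 88 99 → 0x5D523D53F1538899.

0x5D523D53F1538899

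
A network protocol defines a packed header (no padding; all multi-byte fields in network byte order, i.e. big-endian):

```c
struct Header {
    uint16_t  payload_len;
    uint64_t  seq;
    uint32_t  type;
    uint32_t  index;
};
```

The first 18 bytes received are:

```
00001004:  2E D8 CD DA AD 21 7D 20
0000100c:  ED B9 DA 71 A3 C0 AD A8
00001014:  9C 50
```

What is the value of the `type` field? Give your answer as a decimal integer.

`type` follows `payload_len` (2 B), `seq` (8 B), so it starts at offset 2 + 8 = 10 and occupies 4 bytes.
Bytes at offsets 10..13: DA 71 A3 C0.
Big-endian stores the most-significant byte at the lowest address.
The bytes are already most-significant first: 0xDA71A3C0.
0xDA71A3C0 = 3664880576.

3664880576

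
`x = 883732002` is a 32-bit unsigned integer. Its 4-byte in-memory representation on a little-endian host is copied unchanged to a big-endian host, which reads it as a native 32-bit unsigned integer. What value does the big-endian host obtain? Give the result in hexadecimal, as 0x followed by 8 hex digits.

0x22AEAC34

883732002 in 32-bit hexadecimal is 0x34ACAE22.
Stored little-endian, the bytes at ascending addresses are 22 AE AC 34.
Read back as big-endian, the last byte is least significant, giving 0x22AEAC34.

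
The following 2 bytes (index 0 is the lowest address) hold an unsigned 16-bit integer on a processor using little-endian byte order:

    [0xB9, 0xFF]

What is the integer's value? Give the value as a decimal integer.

65465

Little-endian stores the least-significant byte at the lowest address.
Reassemble most-significant byte first: FF B9 → 0xFFB9.
0xFFB9 = 65465.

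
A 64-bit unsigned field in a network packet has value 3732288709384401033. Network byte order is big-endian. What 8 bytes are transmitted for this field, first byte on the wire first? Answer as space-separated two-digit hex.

33 CB C0 CE 82 0E F0 89

3732288709384401033 in hexadecimal, padded to 64 bits, is 0x33CBC0CE820EF089.
Split into bytes (most-significant first): 33 CB C0 CE 82 0E F0 89.
Big-endian stores the most-significant byte at the lowest address.
So the memory order matches the most-significant-first order: 33 CB C0 CE 82 0E F0 89.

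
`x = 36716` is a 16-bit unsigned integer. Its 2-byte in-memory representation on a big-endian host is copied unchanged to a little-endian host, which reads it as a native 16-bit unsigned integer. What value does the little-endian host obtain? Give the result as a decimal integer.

36716 in 16-bit hexadecimal is 0x8F6C.
Stored big-endian, the bytes at ascending addresses are 8F 6C.
Read back as little-endian, the first byte is least significant, giving 0x6C8F.
0x6C8F = 27791.

27791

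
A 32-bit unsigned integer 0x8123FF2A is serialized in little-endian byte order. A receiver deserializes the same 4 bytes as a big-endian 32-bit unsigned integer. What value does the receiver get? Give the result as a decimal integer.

721363841

Stored little-endian, the bytes at ascending addresses are 2A FF 23 81.
Read back as big-endian, the last byte is least significant, giving 0x2AFF2381.
0x2AFF2381 = 721363841.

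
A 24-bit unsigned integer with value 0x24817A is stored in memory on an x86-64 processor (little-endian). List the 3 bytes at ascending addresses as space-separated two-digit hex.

Split into bytes (most-significant first): 24 81 7A.
In little-endian order the low byte comes first in memory.
So at ascending addresses the bytes are 7A 81 24.

7A 81 24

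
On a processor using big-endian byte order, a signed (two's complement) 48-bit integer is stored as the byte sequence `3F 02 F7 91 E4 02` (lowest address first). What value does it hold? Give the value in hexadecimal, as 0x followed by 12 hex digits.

Big-endian stores the most-significant byte at the lowest address.
The bytes are already most-significant first: 0x3F02F791E402.

0x3F02F791E402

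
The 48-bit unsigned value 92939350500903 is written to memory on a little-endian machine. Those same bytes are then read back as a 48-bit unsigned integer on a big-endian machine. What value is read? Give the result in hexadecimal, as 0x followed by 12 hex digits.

0x27E6F8208754

92939350500903 in 48-bit hexadecimal is 0x548720F8E627.
Stored little-endian, the bytes at ascending addresses are 27 E6 F8 20 87 54.
Read back as big-endian, the last byte is least significant, giving 0x27E6F8208754.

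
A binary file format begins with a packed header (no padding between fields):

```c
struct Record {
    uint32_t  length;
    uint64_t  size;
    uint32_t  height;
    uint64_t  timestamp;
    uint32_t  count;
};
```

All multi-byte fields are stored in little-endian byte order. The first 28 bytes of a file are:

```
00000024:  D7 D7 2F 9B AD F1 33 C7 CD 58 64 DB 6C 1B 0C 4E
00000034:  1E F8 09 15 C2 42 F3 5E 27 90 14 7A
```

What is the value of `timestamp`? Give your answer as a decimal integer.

`timestamp` follows `length` (4 B), `size` (8 B), `height` (4 B), so it starts at offset 4 + 8 + 4 = 16 and occupies 8 bytes.
Bytes at offsets 16..23: 1E F8 09 15 C2 42 F3 5E.
Little-endian: lowest address holds the least-significant byte.
Reassemble most-significant byte first: 5E F3 42 C2 15 09 F8 1E → 0x5EF342C21509F81E.
0x5EF342C21509F81E = 6841885660249978910.

6841885660249978910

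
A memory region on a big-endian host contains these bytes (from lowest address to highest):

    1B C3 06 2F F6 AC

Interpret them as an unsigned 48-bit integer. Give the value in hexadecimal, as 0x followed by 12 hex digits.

0x1BC3062FF6AC

In big-endian order the high byte comes first in memory.
The bytes are already most-significant first: 0x1BC3062FF6AC.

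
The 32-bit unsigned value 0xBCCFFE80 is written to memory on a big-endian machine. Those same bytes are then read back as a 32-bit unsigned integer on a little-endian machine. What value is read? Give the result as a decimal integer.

Stored big-endian, the bytes at ascending addresses are BC CF FE 80.
Read back as little-endian, the first byte is least significant, giving 0x80FECFBC.
0x80FECFBC = 2164182972.

2164182972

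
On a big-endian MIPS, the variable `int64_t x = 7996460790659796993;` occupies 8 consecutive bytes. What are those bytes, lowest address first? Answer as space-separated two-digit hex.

7996460790659796993 in hexadecimal, padded to 64 bits, is 0x6EF922B8D79DD001.
Split into bytes (most-significant first): 6E F9 22 B8 D7 9D D0 01.
In big-endian order the high byte comes first in memory.
So the memory order matches the most-significant-first order: 6E F9 22 B8 D7 9D D0 01.

6E F9 22 B8 D7 9D D0 01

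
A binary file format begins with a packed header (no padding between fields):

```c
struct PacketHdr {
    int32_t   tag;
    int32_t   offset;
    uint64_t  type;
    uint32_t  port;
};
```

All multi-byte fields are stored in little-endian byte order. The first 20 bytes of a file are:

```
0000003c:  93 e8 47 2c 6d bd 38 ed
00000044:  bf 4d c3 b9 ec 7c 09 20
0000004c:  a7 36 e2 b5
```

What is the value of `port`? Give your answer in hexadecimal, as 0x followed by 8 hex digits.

`port` follows `tag` (4 B), `offset` (4 B), `type` (8 B), so it starts at offset 4 + 4 + 8 = 16 and occupies 4 bytes.
Bytes at offsets 16..19: A7 36 E2 B5.
In little-endian order the low byte comes first in memory.
Reassemble most-significant byte first: B5 E2 36 A7 → 0xB5E236A7.

0xB5E236A7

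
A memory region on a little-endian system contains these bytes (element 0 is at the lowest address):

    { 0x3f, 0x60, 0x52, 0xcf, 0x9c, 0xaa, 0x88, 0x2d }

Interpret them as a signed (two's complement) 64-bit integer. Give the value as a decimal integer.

3281059919009308735

In little-endian order the low byte comes first in memory.
Reassemble most-significant byte first: 2D 88 AA 9C CF 52 60 3F → 0x2D88AA9CCF52603F.
0x2D88AA9CCF52603F = 3281059919009308735.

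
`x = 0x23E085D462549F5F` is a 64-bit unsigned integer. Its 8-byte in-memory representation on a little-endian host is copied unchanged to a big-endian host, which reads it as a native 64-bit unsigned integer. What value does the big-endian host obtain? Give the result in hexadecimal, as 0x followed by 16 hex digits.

0x5F9F5462D485E023

Stored little-endian, the bytes at ascending addresses are 5F 9F 54 62 D4 85 E0 23.
Read back as big-endian, the last byte is least significant, giving 0x5F9F5462D485E023.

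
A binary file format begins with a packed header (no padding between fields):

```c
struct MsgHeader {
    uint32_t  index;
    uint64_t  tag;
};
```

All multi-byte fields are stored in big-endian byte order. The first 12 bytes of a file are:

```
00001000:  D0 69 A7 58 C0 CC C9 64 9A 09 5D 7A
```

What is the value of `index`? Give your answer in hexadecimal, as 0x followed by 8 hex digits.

0xD069A758

`index` is the first field, at byte offset 0, occupying 4 bytes.
Bytes at offsets 0..3: D0 69 A7 58.
In big-endian order the high byte comes first in memory.
The bytes are already most-significant first: 0xD069A758.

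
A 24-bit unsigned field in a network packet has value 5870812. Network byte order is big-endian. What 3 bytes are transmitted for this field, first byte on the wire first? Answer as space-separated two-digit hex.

5870812 in hexadecimal, padded to 24 bits, is 0x5994DC.
Split into bytes (most-significant first): 59 94 DC.
Big-endian: lowest address holds the most-significant byte.
So the memory order matches the most-significant-first order: 59 94 DC.

59 94 DC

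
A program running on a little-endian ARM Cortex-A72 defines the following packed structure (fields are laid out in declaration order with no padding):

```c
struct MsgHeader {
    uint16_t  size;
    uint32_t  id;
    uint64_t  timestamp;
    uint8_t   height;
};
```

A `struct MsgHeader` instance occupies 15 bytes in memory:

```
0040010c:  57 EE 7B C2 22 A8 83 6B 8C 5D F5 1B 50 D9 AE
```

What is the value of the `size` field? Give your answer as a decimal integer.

`size` is the first field, at byte offset 0, occupying 2 bytes.
Bytes at offsets 0..1: 57 EE.
Little-endian stores the least-significant byte at the lowest address.
Reassemble most-significant byte first: EE 57 → 0xEE57.
0xEE57 = 61015.

61015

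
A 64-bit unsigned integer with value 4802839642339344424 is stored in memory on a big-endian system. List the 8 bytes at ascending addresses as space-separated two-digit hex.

4802839642339344424 in hexadecimal, padded to 64 bits, is 0x42A71D354ACD0028.
Split into bytes (most-significant first): 42 A7 1D 35 4A CD 00 28.
Big-endian: lowest address holds the most-significant byte.
So the memory order matches the most-significant-first order: 42 A7 1D 35 4A CD 00 28.

42 A7 1D 35 4A CD 00 28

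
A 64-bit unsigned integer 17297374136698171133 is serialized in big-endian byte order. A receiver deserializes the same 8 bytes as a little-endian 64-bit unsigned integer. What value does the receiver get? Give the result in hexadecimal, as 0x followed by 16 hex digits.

0xFD6EECC4219E0CF0

17297374136698171133 in 64-bit hexadecimal is 0xF00C9E21C4EC6EFD.
Stored big-endian, the bytes at ascending addresses are F0 0C 9E 21 C4 EC 6E FD.
Read back as little-endian, the first byte is least significant, giving 0xFD6EECC4219E0CF0.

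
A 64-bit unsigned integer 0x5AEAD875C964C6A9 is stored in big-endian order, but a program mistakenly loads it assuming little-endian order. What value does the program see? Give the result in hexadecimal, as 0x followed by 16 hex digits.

Stored big-endian, the bytes at ascending addresses are 5A EA D8 75 C9 64 C6 A9.
Read back as little-endian, the first byte is least significant, giving 0xA9C664C975D8EA5A.

0xA9C664C975D8EA5A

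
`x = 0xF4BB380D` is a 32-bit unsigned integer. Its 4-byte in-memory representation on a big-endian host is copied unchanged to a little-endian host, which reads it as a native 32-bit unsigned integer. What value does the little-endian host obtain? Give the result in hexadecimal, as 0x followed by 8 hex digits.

0x0D38BBF4

Stored big-endian, the bytes at ascending addresses are F4 BB 38 0D.
Read back as little-endian, the first byte is least significant, giving 0x0D38BBF4.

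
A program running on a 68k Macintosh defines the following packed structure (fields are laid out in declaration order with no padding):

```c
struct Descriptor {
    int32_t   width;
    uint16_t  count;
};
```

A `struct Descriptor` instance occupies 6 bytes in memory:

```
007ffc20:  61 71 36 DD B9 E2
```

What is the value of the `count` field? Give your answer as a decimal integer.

`count` follows `width` (4 bytes), so it starts at byte offset 4 and occupies 2 bytes.
Bytes at offsets 4..5: B9 E2.
In big-endian order the high byte comes first in memory.
The bytes are already most-significant first: 0xB9E2.
0xB9E2 = 47586.

47586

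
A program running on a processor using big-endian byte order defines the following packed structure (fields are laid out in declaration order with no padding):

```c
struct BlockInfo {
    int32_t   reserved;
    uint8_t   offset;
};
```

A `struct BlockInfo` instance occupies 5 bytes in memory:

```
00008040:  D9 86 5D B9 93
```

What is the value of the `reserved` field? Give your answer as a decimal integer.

-645505607

`reserved` is the first field, at byte offset 0, occupying 4 bytes.
Bytes at offsets 0..3: D9 86 5D B9.
In big-endian order the high byte comes first in memory.
The bytes are already most-significant first: 0xD9865DB9.
Top bit is set, so as a signed 32-bit value this is 0xD9865DB9 − 2^32 = -645505607.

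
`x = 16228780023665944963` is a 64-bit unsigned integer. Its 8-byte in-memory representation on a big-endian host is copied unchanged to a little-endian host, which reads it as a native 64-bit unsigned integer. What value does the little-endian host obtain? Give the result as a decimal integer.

16228780023665944963 in 64-bit hexadecimal is 0xE1383572A0906983.
Stored big-endian, the bytes at ascending addresses are E1 38 35 72 A0 90 69 83.
Read back as little-endian, the first byte is least significant, giving 0x836990A0723538E1.
0x836990A0723538E1 = 9469258710308436193.

9469258710308436193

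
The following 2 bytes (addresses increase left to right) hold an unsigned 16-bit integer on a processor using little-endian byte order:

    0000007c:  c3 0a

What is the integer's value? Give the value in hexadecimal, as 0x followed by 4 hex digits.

Little-endian stores the least-significant byte at the lowest address.
Reassemble most-significant byte first: 0A C3 → 0x0AC3.

0x0AC3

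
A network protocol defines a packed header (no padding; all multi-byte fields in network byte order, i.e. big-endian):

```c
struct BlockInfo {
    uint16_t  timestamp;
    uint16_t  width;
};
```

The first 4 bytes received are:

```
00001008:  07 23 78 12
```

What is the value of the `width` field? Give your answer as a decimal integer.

`width` follows `timestamp` (2 bytes), so it starts at byte offset 2 and occupies 2 bytes.
Bytes at offsets 2..3: 78 12.
Big-endian: lowest address holds the most-significant byte.
The bytes are already most-significant first: 0x7812.
0x7812 = 30738.

30738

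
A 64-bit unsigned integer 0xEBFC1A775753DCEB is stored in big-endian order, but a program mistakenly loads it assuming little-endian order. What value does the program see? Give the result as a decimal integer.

Stored big-endian, the bytes at ascending addresses are EB FC 1A 77 57 53 DC EB.
Read back as little-endian, the first byte is least significant, giving 0xEBDC5357771AFCEB.
0xEBDC5357771AFCEB = 16995550728914926827.

16995550728914926827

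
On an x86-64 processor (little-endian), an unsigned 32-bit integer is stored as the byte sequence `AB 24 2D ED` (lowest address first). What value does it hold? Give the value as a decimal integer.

3979158699

Little-endian stores the least-significant byte at the lowest address.
Reassemble most-significant byte first: ED 2D 24 AB → 0xED2D24AB.
0xED2D24AB = 3979158699.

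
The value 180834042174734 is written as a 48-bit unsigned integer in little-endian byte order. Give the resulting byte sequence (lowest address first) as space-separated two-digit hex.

180834042174734 in hexadecimal, padded to 48 bits, is 0xA477B4D8DD0E.
Split into bytes (most-significant first): A4 77 B4 D8 DD 0E.
Little-endian: lowest address holds the least-significant byte.
So at ascending addresses the bytes are 0E DD D8 B4 77 A4.

0E DD D8 B4 77 A4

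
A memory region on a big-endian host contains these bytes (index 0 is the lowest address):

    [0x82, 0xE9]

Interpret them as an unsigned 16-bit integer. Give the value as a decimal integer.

Big-endian: lowest address holds the most-significant byte.
The bytes are already most-significant first: 0x82E9.
0x82E9 = 33513.

33513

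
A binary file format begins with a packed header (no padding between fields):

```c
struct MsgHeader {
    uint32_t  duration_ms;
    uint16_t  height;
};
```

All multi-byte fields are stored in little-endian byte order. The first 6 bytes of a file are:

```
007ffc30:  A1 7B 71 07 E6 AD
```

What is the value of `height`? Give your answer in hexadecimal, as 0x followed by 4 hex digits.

0xADE6

`height` follows `duration_ms` (4 bytes), so it starts at byte offset 4 and occupies 2 bytes.
Bytes at offsets 4..5: E6 AD.
Little-endian stores the least-significant byte at the lowest address.
Reassemble most-significant byte first: AD E6 → 0xADE6.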